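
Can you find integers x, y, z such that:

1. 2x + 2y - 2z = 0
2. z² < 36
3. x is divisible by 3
Yes

Take x = 0, y = 0, z = 0. Substituting into each constraint:
  (1) 2(0) + 2(0) - 2(0) = 0 ✓
  (2) z² = (0)² = 0, and 0 < 36 ✓
  (3) 0 = 3 × 0, remainder 0 ✓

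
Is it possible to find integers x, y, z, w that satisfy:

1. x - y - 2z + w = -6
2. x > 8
Yes

Take x = 9, y = 0, z = 0, w = -15. Substituting into each constraint:
  (1) 9 + 0 - 2(0) + (-15) = -6 ✓
  (2) 9 > 8 ✓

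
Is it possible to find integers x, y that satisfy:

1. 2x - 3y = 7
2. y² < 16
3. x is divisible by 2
Yes

Take x = 2, y = -1. Substituting into each constraint:
  (1) 2(2) - 3(-1) = 7 ✓
  (2) y² = (-1)² = 1, and 1 < 16 ✓
  (3) 2 = 2 × 1, remainder 0 ✓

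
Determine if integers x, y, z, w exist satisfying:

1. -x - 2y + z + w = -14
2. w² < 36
Yes

Take x = 14, y = 0, z = 0, w = 0. Substituting into each constraint:
  (1) (-14) - 2(0) + 0 + 0 = -14 ✓
  (2) w² = (0)² = 0, and 0 < 36 ✓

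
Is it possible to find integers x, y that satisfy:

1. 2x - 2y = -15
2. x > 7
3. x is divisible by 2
No

Even the single constraint (2x - 2y = -15) is infeasible over the integers.

  - 2x - 2y = -15: every term on the left is divisible by 2, so the LHS ≡ 0 (mod 2), but the RHS -15 is not — no integer solution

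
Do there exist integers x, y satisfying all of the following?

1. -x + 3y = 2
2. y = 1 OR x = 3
Yes

Take x = 1, y = 1. Substituting into each constraint:
  (1) (-1) + 3(1) = 2 ✓
  (2) y = 1, target 1 ✓ (first branch holds)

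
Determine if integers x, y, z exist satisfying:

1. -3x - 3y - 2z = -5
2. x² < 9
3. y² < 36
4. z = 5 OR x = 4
No

A contradictory subset is {-3x - 3y - 2z = -5, x² < 9, z = 5 OR x = 4}. No integer assignment can satisfy these jointly:

  - -3x - 3y - 2z = -5: is a linear equation tying the variables together
  - x² < 9: restricts x to |x| ≤ 2
  - z = 5 OR x = 4: forces a choice: either z = 5 or x = 4

Split on the disjunction (z = 5 OR x = 4):
  • If z = 5: with z = 5, every remaining term of the linear equation is divisible by 3, so the left side is ≡ 0 (mod 3); but the right side 5 ≡ 2 (mod 3). No integers can satisfy it.
  • If x = 4: this contradicts x² < 9, which requires |x| ≤ 2.
Both branches are infeasible, so the system has no integer solution.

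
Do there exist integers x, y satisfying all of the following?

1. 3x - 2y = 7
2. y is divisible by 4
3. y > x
Yes

Take x = 13, y = 16. Substituting into each constraint:
  (1) 3(13) - 2(16) = 7 ✓
  (2) 16 = 4 × 4, remainder 0 ✓
  (3) 16 > 13 ✓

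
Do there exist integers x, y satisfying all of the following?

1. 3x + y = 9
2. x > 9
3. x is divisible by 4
Yes

Take x = 12, y = -27. Substituting into each constraint:
  (1) 3(12) + (-27) = 9 ✓
  (2) 12 > 9 ✓
  (3) 12 = 4 × 3, remainder 0 ✓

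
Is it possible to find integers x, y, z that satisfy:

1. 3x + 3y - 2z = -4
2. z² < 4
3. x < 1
Yes

Take x = 0, y = -2, z = -1. Substituting into each constraint:
  (1) 3(0) + 3(-2) - 2(-1) = -4 ✓
  (2) z² = (-1)² = 1, and 1 < 4 ✓
  (3) 0 < 1 ✓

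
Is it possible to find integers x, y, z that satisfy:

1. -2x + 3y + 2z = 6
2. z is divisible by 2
Yes

Take x = -3, y = 0, z = 0. Substituting into each constraint:
  (1) -2(-3) + 3(0) + 2(0) = 6 ✓
  (2) 0 = 2 × 0, remainder 0 ✓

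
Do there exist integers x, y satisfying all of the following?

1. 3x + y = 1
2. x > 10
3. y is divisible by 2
Yes

Take x = 11, y = -32. Substituting into each constraint:
  (1) 3(11) + (-32) = 1 ✓
  (2) 11 > 10 ✓
  (3) -32 = 2 × -16, remainder 0 ✓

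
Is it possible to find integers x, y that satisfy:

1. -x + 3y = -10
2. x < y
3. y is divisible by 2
Yes

Take x = -8, y = -6. Substituting into each constraint:
  (1) 8 + 3(-6) = -10 ✓
  (2) -8 < -6 ✓
  (3) -6 = 2 × -3, remainder 0 ✓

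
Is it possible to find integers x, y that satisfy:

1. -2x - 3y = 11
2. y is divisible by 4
No

The full constraint system is jointly infeasible over the integers. Each constraint and what it forces:

  - -2x - 3y = 11: is a linear equation tying the variables together
  - y is divisible by 4: restricts y to multiples of 4

Modular obstruction: writing y = 4y', every remaining term of the linear equation is divisible by 2, so the left side is ≡ 0 (mod 2); but the right side 11 ≡ 1 (mod 2). No integers can satisfy it.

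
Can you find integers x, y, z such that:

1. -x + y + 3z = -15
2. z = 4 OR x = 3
Yes

Take x = 0, y = -27, z = 4. Substituting into each constraint:
  (1) 0 + (-27) + 3(4) = -15 ✓
  (2) z = 4, target 4 ✓ (first branch holds)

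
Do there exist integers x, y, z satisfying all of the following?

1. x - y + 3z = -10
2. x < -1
Yes

Take x = -2, y = 2, z = -2. Substituting into each constraint:
  (1) (-2) + (-2) + 3(-2) = -10 ✓
  (2) -2 < -1 ✓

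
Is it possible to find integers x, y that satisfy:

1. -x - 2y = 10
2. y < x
Yes

Take x = -2, y = -4. Substituting into each constraint:
  (1) 2 - 2(-4) = 10 ✓
  (2) -4 < -2 ✓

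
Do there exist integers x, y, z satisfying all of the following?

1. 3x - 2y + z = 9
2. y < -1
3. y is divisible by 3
Yes

Take x = 0, y = -3, z = 3. Substituting into each constraint:
  (1) 3(0) - 2(-3) + 3 = 9 ✓
  (2) -3 < -1 ✓
  (3) -3 = 3 × -1, remainder 0 ✓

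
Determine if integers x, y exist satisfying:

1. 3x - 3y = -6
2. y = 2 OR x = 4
Yes

Take x = 4, y = 6. Substituting into each constraint:
  (1) 3(4) - 3(6) = -6 ✓
  (2) x = 4, target 4 ✓ (second branch holds)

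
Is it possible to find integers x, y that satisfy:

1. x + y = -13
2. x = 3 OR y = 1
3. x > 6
No

The full constraint system is jointly infeasible over the integers. Each constraint and what it forces:

  - x + y = -13: is a linear equation tying the variables together
  - x = 3 OR y = 1: forces a choice: either x = 3 or y = 1
  - x > 6: bounds one variable relative to a constant

Split on the disjunction (x = 3 OR y = 1):
  • If x = 3: this contradicts the bound x ≥ 7.
  • If y = 1: the equation forces x = -14, which contradicts the bound x ≥ 7.
Both branches are infeasible, so the system has no integer solution.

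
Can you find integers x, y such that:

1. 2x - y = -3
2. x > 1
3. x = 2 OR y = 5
Yes

Take x = 2, y = 7. Substituting into each constraint:
  (1) 2(2) + (-7) = -3 ✓
  (2) 2 > 1 ✓
  (3) x = 2, target 2 ✓ (first branch holds)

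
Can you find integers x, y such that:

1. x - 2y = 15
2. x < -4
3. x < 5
Yes

Take x = -5, y = -10. Substituting into each constraint:
  (1) (-5) - 2(-10) = 15 ✓
  (2) -5 < -4 ✓
  (3) -5 < 5 ✓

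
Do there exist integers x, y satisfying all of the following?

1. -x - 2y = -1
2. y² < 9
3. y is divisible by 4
Yes

Take x = 1, y = 0. Substituting into each constraint:
  (1) (-1) - 2(0) = -1 ✓
  (2) y² = (0)² = 0, and 0 < 9 ✓
  (3) 0 = 4 × 0, remainder 0 ✓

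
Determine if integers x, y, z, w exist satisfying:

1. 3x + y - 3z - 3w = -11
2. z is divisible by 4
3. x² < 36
Yes

Take x = 0, y = -11, z = 0, w = 0. Substituting into each constraint:
  (1) 3(0) + (-11) - 3(0) - 3(0) = -11 ✓
  (2) 0 = 4 × 0, remainder 0 ✓
  (3) x² = (0)² = 0, and 0 < 36 ✓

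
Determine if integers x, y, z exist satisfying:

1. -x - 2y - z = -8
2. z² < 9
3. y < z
Yes

Take x = 10, y = -1, z = 0. Substituting into each constraint:
  (1) (-10) - 2(-1) + 0 = -8 ✓
  (2) z² = (0)² = 0, and 0 < 9 ✓
  (3) -1 < 0 ✓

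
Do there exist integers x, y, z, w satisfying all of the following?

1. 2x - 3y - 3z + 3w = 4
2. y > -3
Yes

Take x = 2, y = 0, z = 0, w = 0. Substituting into each constraint:
  (1) 2(2) - 3(0) - 3(0) + 3(0) = 4 ✓
  (2) 0 > -3 ✓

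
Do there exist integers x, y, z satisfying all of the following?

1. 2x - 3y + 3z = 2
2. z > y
Yes

Take x = -2, y = -2, z = 0. Substituting into each constraint:
  (1) 2(-2) - 3(-2) + 3(0) = 2 ✓
  (2) 0 > -2 ✓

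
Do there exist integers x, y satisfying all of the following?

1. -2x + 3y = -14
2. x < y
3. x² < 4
No

The full constraint system is jointly infeasible over the integers. Each constraint and what it forces:

  - -2x + 3y = -14: is a linear equation tying the variables together
  - x < y: bounds one variable relative to another variable
  - x² < 4: restricts x to |x| ≤ 1

Propagating the comparison: y > x and x ≥ -1 give y ≥ 0. Range argument: with x ∈ [-1, 1], y ∈ [0, ∞], the left side of the equation is at least -2, but the right side is -14 < -2. No integer solution exists.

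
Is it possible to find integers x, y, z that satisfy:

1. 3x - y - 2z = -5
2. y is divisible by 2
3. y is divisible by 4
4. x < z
Yes

Take x = -3, y = 0, z = -2. Substituting into each constraint:
  (1) 3(-3) + 0 - 2(-2) = -5 ✓
  (2) 0 = 2 × 0, remainder 0 ✓
  (3) 0 = 4 × 0, remainder 0 ✓
  (4) -3 < -2 ✓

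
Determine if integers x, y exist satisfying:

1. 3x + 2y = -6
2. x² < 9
Yes

Take x = -2, y = 0. Substituting into each constraint:
  (1) 3(-2) + 2(0) = -6 ✓
  (2) x² = (-2)² = 4, and 4 < 9 ✓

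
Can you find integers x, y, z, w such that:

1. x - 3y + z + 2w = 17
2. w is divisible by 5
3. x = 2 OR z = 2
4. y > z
Yes

Take x = -6, y = 3, z = 2, w = 15. Substituting into each constraint:
  (1) (-6) - 3(3) + 2 + 2(15) = 17 ✓
  (2) 15 = 5 × 3, remainder 0 ✓
  (3) z = 2, target 2 ✓ (second branch holds)
  (4) 3 > 2 ✓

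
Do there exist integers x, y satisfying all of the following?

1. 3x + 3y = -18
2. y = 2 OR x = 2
Yes

Take x = 2, y = -8. Substituting into each constraint:
  (1) 3(2) + 3(-8) = -18 ✓
  (2) x = 2, target 2 ✓ (second branch holds)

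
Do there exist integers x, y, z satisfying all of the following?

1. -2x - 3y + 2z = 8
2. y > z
Yes

Take x = -5, y = 0, z = -1. Substituting into each constraint:
  (1) -2(-5) - 3(0) + 2(-1) = 8 ✓
  (2) 0 > -1 ✓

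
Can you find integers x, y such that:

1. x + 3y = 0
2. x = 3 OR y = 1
Yes

Take x = 3, y = -1. Substituting into each constraint:
  (1) 3 + 3(-1) = 0 ✓
  (2) x = 3, target 3 ✓ (first branch holds)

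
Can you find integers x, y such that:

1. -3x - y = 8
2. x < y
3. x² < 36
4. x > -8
Yes

Take x = -3, y = 1. Substituting into each constraint:
  (1) -3(-3) + (-1) = 8 ✓
  (2) -3 < 1 ✓
  (3) x² = (-3)² = 9, and 9 < 36 ✓
  (4) -3 > -8 ✓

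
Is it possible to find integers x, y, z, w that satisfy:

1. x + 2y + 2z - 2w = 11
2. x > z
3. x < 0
Yes

Take x = -1, y = 0, z = -2, w = -8. Substituting into each constraint:
  (1) (-1) + 2(0) + 2(-2) - 2(-8) = 11 ✓
  (2) -1 > -2 ✓
  (3) -1 < 0 ✓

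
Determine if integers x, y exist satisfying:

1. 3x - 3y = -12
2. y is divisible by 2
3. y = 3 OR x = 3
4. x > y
No

A contradictory subset is {3x - 3y = -12, x > y}. No integer assignment can satisfy these jointly:

  - 3x - 3y = -12: is a linear equation tying the variables together
  - x > y: bounds one variable relative to another variable

From the equation, x − y = -4, i.e. x − y = -4; but x > y requires x − y ≥ 1. Contradiction.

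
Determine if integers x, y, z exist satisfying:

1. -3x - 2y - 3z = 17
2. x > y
Yes

Take x = 0, y = -1, z = -5. Substituting into each constraint:
  (1) -3(0) - 2(-1) - 3(-5) = 17 ✓
  (2) 0 > -1 ✓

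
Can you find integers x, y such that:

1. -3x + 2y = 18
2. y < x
Yes

Take x = -20, y = -21. Substituting into each constraint:
  (1) -3(-20) + 2(-21) = 18 ✓
  (2) -21 < -20 ✓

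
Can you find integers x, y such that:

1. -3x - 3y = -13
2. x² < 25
No

Even the single constraint (-3x - 3y = -13) is infeasible over the integers.

  - -3x - 3y = -13: every term on the left is divisible by 3, so the LHS ≡ 0 (mod 3), but the RHS -13 is not — no integer solution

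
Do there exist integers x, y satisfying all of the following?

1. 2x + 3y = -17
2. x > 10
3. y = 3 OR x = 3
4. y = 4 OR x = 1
No

A contradictory subset is {2x + 3y = -17, x > 10, y = 3 OR x = 3}. No integer assignment can satisfy these jointly:

  - 2x + 3y = -17: is a linear equation tying the variables together
  - x > 10: bounds one variable relative to a constant
  - y = 3 OR x = 3: forces a choice: either y = 3 or x = 3

Split on the disjunction (y = 3 OR x = 3):
  • If y = 3: the equation forces x = -13, which contradicts the bound x ≥ 11.
  • If x = 3: this contradicts the bound x ≥ 11.
Both branches are infeasible, so the system has no integer solution.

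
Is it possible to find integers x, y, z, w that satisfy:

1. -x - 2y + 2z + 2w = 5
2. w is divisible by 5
Yes

Take x = 1, y = 0, z = 3, w = 0. Substituting into each constraint:
  (1) (-1) - 2(0) + 2(3) + 2(0) = 5 ✓
  (2) 0 = 5 × 0, remainder 0 ✓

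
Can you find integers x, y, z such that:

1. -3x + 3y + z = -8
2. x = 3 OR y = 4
Yes

Take x = 3, y = 0, z = 1. Substituting into each constraint:
  (1) -3(3) + 3(0) + 1 = -8 ✓
  (2) x = 3, target 3 ✓ (first branch holds)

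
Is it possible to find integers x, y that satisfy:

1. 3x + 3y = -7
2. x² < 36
No

Even the single constraint (3x + 3y = -7) is infeasible over the integers.

  - 3x + 3y = -7: every term on the left is divisible by 3, so the LHS ≡ 0 (mod 3), but the RHS -7 is not — no integer solution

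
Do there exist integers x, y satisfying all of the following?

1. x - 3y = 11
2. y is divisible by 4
Yes

Take x = 11, y = 0. Substituting into each constraint:
  (1) 11 - 3(0) = 11 ✓
  (2) 0 = 4 × 0, remainder 0 ✓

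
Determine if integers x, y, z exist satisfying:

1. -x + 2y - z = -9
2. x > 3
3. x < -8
No

A contradictory subset is {x > 3, x < -8}. No integer assignment can satisfy these jointly:

  - x > 3: bounds one variable relative to a constant
  - x < -8: bounds one variable relative to a constant

Direct contradiction: the bounds on x require x ≥ 4 and x ≤ -9 simultaneously, which is empty.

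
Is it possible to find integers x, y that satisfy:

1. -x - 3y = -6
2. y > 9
Yes

Take x = -24, y = 10. Substituting into each constraint:
  (1) 24 - 3(10) = -6 ✓
  (2) 10 > 9 ✓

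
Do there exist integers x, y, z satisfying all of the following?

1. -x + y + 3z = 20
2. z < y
Yes

Take x = -19, y = 1, z = 0. Substituting into each constraint:
  (1) 19 + 1 + 3(0) = 20 ✓
  (2) 0 < 1 ✓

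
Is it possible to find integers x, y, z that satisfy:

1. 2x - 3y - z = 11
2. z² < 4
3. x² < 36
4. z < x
Yes

Take x = 1, y = -3, z = 0. Substituting into each constraint:
  (1) 2(1) - 3(-3) + 0 = 11 ✓
  (2) z² = (0)² = 0, and 0 < 4 ✓
  (3) x² = (1)² = 1, and 1 < 36 ✓
  (4) 0 < 1 ✓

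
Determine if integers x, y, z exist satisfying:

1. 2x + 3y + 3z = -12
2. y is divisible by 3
Yes

Take x = -6, y = 0, z = 0. Substituting into each constraint:
  (1) 2(-6) + 3(0) + 3(0) = -12 ✓
  (2) 0 = 3 × 0, remainder 0 ✓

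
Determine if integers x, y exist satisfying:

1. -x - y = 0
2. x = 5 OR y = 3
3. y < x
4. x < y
No

A contradictory subset is {y < x, x < y}. No integer assignment can satisfy these jointly:

  - y < x: bounds one variable relative to another variable
  - x < y: bounds one variable relative to another variable

Direct contradiction: x > y and y > x cannot both hold.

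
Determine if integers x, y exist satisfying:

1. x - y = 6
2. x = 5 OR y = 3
Yes

Take x = 9, y = 3. Substituting into each constraint:
  (1) 9 + (-3) = 6 ✓
  (2) y = 3, target 3 ✓ (second branch holds)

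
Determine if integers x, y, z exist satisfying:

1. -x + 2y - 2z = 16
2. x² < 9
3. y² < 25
Yes

Take x = 2, y = 0, z = -9. Substituting into each constraint:
  (1) (-2) + 2(0) - 2(-9) = 16 ✓
  (2) x² = (2)² = 4, and 4 < 9 ✓
  (3) y² = (0)² = 0, and 0 < 25 ✓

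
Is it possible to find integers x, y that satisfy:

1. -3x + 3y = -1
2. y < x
No

Even the single constraint (-3x + 3y = -1) is infeasible over the integers.

  - -3x + 3y = -1: every term on the left is divisible by 3, so the LHS ≡ 0 (mod 3), but the RHS -1 is not — no integer solution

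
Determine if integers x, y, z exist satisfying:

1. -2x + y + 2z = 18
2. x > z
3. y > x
Yes

Take x = 0, y = 20, z = -1. Substituting into each constraint:
  (1) -2(0) + 20 + 2(-1) = 18 ✓
  (2) 0 > -1 ✓
  (3) 20 > 0 ✓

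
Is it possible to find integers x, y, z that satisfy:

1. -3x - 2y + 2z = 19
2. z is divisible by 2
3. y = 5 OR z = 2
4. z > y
Yes

Take x = -5, y = 0, z = 2. Substituting into each constraint:
  (1) -3(-5) - 2(0) + 2(2) = 19 ✓
  (2) 2 = 2 × 1, remainder 0 ✓
  (3) z = 2, target 2 ✓ (second branch holds)
  (4) 2 > 0 ✓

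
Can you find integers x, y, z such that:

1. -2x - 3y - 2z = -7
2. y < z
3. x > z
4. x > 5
Yes

Take x = 6, y = -3, z = 2. Substituting into each constraint:
  (1) -2(6) - 3(-3) - 2(2) = -7 ✓
  (2) -3 < 2 ✓
  (3) 6 > 2 ✓
  (4) 6 > 5 ✓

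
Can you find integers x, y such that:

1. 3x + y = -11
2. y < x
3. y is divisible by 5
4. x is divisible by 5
No

A contradictory subset is {3x + y = -11, y is divisible by 5, x is divisible by 5}. No integer assignment can satisfy these jointly:

  - 3x + y = -11: is a linear equation tying the variables together
  - y is divisible by 5: restricts y to multiples of 5
  - x is divisible by 5: restricts x to multiples of 5

Modular obstruction: writing x = 5x' and writing y = 5y', every remaining term of the linear equation is divisible by 5, so the left side is ≡ 0 (mod 5); but the right side -11 ≡ 4 (mod 5). No integers can satisfy it.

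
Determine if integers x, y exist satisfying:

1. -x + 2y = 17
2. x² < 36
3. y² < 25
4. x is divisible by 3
No

The full constraint system is jointly infeasible over the integers. Each constraint and what it forces:

  - -x + 2y = 17: is a linear equation tying the variables together
  - x² < 36: restricts x to |x| ≤ 5
  - y² < 25: restricts y to |y| ≤ 4
  - x is divisible by 3: restricts x to multiples of 3

Range argument: with x ∈ [-5, 5], y ∈ [-4, 4], the left side of the equation is at most 13, but the right side is 17 > 13. No integer solution exists.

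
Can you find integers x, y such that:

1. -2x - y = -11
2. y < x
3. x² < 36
Yes

Take x = 4, y = 3. Substituting into each constraint:
  (1) -2(4) + (-3) = -11 ✓
  (2) 3 < 4 ✓
  (3) x² = (4)² = 16, and 16 < 36 ✓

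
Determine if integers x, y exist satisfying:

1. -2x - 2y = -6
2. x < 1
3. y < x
No

The full constraint system is jointly infeasible over the integers. Each constraint and what it forces:

  - -2x - 2y = -6: is a linear equation tying the variables together
  - x < 1: bounds one variable relative to a constant
  - y < x: bounds one variable relative to another variable

Propagating the comparison: y < x and x ≤ 0 give y ≤ -1. Range argument: with x ∈ [−∞, 0], y ∈ [−∞, -1], the left side of the equation is at least 2, but the right side is -6 < 2. No integer solution exists.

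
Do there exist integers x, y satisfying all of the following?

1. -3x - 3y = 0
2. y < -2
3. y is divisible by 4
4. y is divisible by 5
Yes

Take x = 20, y = -20. Substituting into each constraint:
  (1) -3(20) - 3(-20) = 0 ✓
  (2) -20 < -2 ✓
  (3) -20 = 4 × -5, remainder 0 ✓
  (4) -20 = 5 × -4, remainder 0 ✓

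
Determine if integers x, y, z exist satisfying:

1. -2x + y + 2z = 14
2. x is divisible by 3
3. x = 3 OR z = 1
Yes

Take x = 0, y = 12, z = 1. Substituting into each constraint:
  (1) -2(0) + 12 + 2(1) = 14 ✓
  (2) 0 = 3 × 0, remainder 0 ✓
  (3) z = 1, target 1 ✓ (second branch holds)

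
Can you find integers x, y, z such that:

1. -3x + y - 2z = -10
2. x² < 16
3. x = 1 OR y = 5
Yes

Take x = 1, y = 1, z = 4. Substituting into each constraint:
  (1) -3(1) + 1 - 2(4) = -10 ✓
  (2) x² = (1)² = 1, and 1 < 16 ✓
  (3) x = 1, target 1 ✓ (first branch holds)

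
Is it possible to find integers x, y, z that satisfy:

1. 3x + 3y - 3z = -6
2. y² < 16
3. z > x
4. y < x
Yes

Take x = 1, y = 0, z = 3. Substituting into each constraint:
  (1) 3(1) + 3(0) - 3(3) = -6 ✓
  (2) y² = (0)² = 0, and 0 < 16 ✓
  (3) 3 > 1 ✓
  (4) 0 < 1 ✓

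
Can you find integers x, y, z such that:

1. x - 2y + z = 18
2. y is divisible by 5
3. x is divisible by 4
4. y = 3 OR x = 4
Yes

Take x = 4, y = 0, z = 14. Substituting into each constraint:
  (1) 4 - 2(0) + 14 = 18 ✓
  (2) 0 = 5 × 0, remainder 0 ✓
  (3) 4 = 4 × 1, remainder 0 ✓
  (4) x = 4, target 4 ✓ (second branch holds)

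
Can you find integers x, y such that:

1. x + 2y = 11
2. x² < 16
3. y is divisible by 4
Yes

Take x = 3, y = 4. Substituting into each constraint:
  (1) 3 + 2(4) = 11 ✓
  (2) x² = (3)² = 9, and 9 < 16 ✓
  (3) 4 = 4 × 1, remainder 0 ✓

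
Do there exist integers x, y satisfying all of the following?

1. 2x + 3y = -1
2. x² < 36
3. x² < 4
Yes

Take x = 1, y = -1. Substituting into each constraint:
  (1) 2(1) + 3(-1) = -1 ✓
  (2) x² = (1)² = 1, and 1 < 36 ✓
  (3) x² = (1)² = 1, and 1 < 4 ✓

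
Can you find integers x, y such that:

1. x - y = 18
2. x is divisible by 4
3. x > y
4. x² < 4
Yes

Take x = 0, y = -18. Substituting into each constraint:
  (1) 0 + 18 = 18 ✓
  (2) 0 = 4 × 0, remainder 0 ✓
  (3) 0 > -18 ✓
  (4) x² = (0)² = 0, and 0 < 4 ✓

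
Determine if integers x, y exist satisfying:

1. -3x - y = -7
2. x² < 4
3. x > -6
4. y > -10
Yes

Take x = 0, y = 7. Substituting into each constraint:
  (1) -3(0) + (-7) = -7 ✓
  (2) x² = (0)² = 0, and 0 < 4 ✓
  (3) 0 > -6 ✓
  (4) 7 > -10 ✓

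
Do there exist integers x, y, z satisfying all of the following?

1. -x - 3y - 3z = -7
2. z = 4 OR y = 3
Yes

Take x = 1, y = -2, z = 4. Substituting into each constraint:
  (1) (-1) - 3(-2) - 3(4) = -7 ✓
  (2) z = 4, target 4 ✓ (first branch holds)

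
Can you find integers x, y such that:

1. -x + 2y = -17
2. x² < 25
Yes

Take x = -1, y = -9. Substituting into each constraint:
  (1) 1 + 2(-9) = -17 ✓
  (2) x² = (-1)² = 1, and 1 < 25 ✓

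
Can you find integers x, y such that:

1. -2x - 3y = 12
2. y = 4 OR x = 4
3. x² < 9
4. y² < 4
No

A contradictory subset is {y = 4 OR x = 4, x² < 9, y² < 4}. No integer assignment can satisfy these jointly:

  - y = 4 OR x = 4: forces a choice: either y = 4 or x = 4
  - x² < 9: restricts x to |x| ≤ 2
  - y² < 4: restricts y to |y| ≤ 1

Split on the disjunction (y = 4 OR x = 4):
  • If y = 4: this contradicts y² < 4, which requires |y| ≤ 1.
  • If x = 4: this contradicts x² < 9, which requires |x| ≤ 2.
Both branches are infeasible, so the system has no integer solution.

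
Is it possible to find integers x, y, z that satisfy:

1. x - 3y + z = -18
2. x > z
Yes

Take x = 2, y = 7, z = 1. Substituting into each constraint:
  (1) 2 - 3(7) + 1 = -18 ✓
  (2) 2 > 1 ✓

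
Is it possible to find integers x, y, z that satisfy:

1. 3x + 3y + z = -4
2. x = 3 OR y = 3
Yes

Take x = 3, y = 0, z = -13. Substituting into each constraint:
  (1) 3(3) + 3(0) + (-13) = -4 ✓
  (2) x = 3, target 3 ✓ (first branch holds)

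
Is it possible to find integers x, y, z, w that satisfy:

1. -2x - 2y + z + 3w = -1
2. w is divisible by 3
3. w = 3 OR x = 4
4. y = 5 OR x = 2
Yes

Take x = 2, y = 0, z = -6, w = 3. Substituting into each constraint:
  (1) -2(2) - 2(0) + (-6) + 3(3) = -1 ✓
  (2) 3 = 3 × 1, remainder 0 ✓
  (3) w = 3, target 3 ✓ (first branch holds)
  (4) x = 2, target 2 ✓ (second branch holds)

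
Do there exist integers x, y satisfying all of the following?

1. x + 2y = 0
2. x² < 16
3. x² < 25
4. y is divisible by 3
Yes

Take x = 0, y = 0. Substituting into each constraint:
  (1) 0 + 2(0) = 0 ✓
  (2) x² = (0)² = 0, and 0 < 16 ✓
  (3) x² = (0)² = 0, and 0 < 25 ✓
  (4) 0 = 3 × 0, remainder 0 ✓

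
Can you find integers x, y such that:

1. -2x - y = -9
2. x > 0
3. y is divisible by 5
Yes

Take x = 7, y = -5. Substituting into each constraint:
  (1) -2(7) + 5 = -9 ✓
  (2) 7 > 0 ✓
  (3) -5 = 5 × -1, remainder 0 ✓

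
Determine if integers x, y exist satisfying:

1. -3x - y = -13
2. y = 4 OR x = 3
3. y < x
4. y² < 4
No

A contradictory subset is {-3x - y = -13, y = 4 OR x = 3, y < x}. No integer assignment can satisfy these jointly:

  - -3x - y = -13: is a linear equation tying the variables together
  - y = 4 OR x = 3: forces a choice: either y = 4 or x = 3
  - y < x: bounds one variable relative to another variable

Split on the disjunction (y = 4 OR x = 3):
  • If y = 4: the equation forces x = 3, giving (y, x) = (4, 3), which violates x > y.
  • If x = 3: the equation forces y = 4, giving (x, y) = (3, 4), which violates x > y.
Both branches are infeasible, so the system has no integer solution.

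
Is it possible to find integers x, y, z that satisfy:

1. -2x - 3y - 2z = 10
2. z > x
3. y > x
Yes

Take x = -3, y = -2, z = 1. Substituting into each constraint:
  (1) -2(-3) - 3(-2) - 2(1) = 10 ✓
  (2) 1 > -3 ✓
  (3) -2 > -3 ✓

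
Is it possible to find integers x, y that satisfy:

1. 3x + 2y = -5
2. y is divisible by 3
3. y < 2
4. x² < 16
No

A contradictory subset is {3x + 2y = -5, y is divisible by 3}. No integer assignment can satisfy these jointly:

  - 3x + 2y = -5: is a linear equation tying the variables together
  - y is divisible by 3: restricts y to multiples of 3

Modular obstruction: writing y = 3y', every remaining term of the linear equation is divisible by 3, so the left side is ≡ 0 (mod 3); but the right side -5 ≡ 1 (mod 3). No integers can satisfy it.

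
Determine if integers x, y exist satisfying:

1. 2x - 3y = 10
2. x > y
Yes

Take x = -7, y = -8. Substituting into each constraint:
  (1) 2(-7) - 3(-8) = 10 ✓
  (2) -7 > -8 ✓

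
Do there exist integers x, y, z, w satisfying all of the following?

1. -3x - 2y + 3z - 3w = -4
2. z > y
Yes

Take x = 0, y = -1, z = 0, w = 2. Substituting into each constraint:
  (1) -3(0) - 2(-1) + 3(0) - 3(2) = -4 ✓
  (2) 0 > -1 ✓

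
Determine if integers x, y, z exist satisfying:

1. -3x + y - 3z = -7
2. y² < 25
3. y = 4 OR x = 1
Yes

Take x = 1, y = -4, z = 0. Substituting into each constraint:
  (1) -3(1) + (-4) - 3(0) = -7 ✓
  (2) y² = (-4)² = 16, and 16 < 25 ✓
  (3) x = 1, target 1 ✓ (second branch holds)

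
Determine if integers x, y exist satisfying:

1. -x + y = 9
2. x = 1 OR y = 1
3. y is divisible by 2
Yes

Take x = 1, y = 10. Substituting into each constraint:
  (1) (-1) + 10 = 9 ✓
  (2) x = 1, target 1 ✓ (first branch holds)
  (3) 10 = 2 × 5, remainder 0 ✓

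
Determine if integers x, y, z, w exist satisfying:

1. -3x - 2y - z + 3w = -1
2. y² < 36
Yes

Take x = 0, y = 0, z = 1, w = 0. Substituting into each constraint:
  (1) -3(0) - 2(0) + (-1) + 3(0) = -1 ✓
  (2) y² = (0)² = 0, and 0 < 36 ✓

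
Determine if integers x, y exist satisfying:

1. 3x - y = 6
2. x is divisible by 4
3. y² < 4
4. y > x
No

A contradictory subset is {3x - y = 6, y² < 4, y > x}. No integer assignment can satisfy these jointly:

  - 3x - y = 6: is a linear equation tying the variables together
  - y² < 4: restricts y to |y| ≤ 1
  - y > x: bounds one variable relative to another variable

Propagating the comparison: x < y and y ≤ 1 give x ≤ 0. Range argument: with x ∈ [−∞, 0], y ∈ [-1, 1], the left side of the equation is at most 1, but the right side is 6 > 1. No integer solution exists.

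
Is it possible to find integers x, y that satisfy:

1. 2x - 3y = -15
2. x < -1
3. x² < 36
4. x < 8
Yes

Take x = -3, y = 3. Substituting into each constraint:
  (1) 2(-3) - 3(3) = -15 ✓
  (2) -3 < -1 ✓
  (3) x² = (-3)² = 9, and 9 < 36 ✓
  (4) -3 < 8 ✓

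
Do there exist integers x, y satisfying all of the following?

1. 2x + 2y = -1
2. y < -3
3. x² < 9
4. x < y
No

Even the single constraint (2x + 2y = -1) is infeasible over the integers.

  - 2x + 2y = -1: every term on the left is divisible by 2, so the LHS ≡ 0 (mod 2), but the RHS -1 is not — no integer solution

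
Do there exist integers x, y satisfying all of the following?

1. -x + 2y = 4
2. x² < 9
Yes

Take x = 0, y = 2. Substituting into each constraint:
  (1) 0 + 2(2) = 4 ✓
  (2) x² = (0)² = 0, and 0 < 9 ✓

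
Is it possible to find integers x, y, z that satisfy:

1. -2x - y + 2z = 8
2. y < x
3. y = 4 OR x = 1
Yes

Take x = 1, y = 0, z = 5. Substituting into each constraint:
  (1) -2(1) + 0 + 2(5) = 8 ✓
  (2) 0 < 1 ✓
  (3) x = 1, target 1 ✓ (second branch holds)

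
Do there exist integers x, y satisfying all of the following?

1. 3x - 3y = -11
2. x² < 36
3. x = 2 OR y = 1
No

Even the single constraint (3x - 3y = -11) is infeasible over the integers.

  - 3x - 3y = -11: every term on the left is divisible by 3, so the LHS ≡ 0 (mod 3), but the RHS -11 is not — no integer solution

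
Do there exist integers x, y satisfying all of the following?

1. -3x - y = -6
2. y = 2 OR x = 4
Yes

Take x = 4, y = -6. Substituting into each constraint:
  (1) -3(4) + 6 = -6 ✓
  (2) x = 4, target 4 ✓ (second branch holds)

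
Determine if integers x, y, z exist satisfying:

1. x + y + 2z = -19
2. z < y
Yes

Take x = -20, y = 1, z = 0. Substituting into each constraint:
  (1) (-20) + 1 + 2(0) = -19 ✓
  (2) 0 < 1 ✓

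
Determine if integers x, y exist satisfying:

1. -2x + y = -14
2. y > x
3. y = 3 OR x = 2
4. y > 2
No

A contradictory subset is {-2x + y = -14, y > x, y = 3 OR x = 2}. No integer assignment can satisfy these jointly:

  - -2x + y = -14: is a linear equation tying the variables together
  - y > x: bounds one variable relative to another variable
  - y = 3 OR x = 2: forces a choice: either y = 3 or x = 2

Split on the disjunction (y = 3 OR x = 2):
  • If y = 3: with y = 3, every remaining term of the linear equation is divisible by 2, so the left side is ≡ 0 (mod 2); but the right side -17 ≡ 1 (mod 2). No integers can satisfy it.
  • If x = 2: the equation forces y = -10, giving (x, y) = (2, -10), which violates y > x.
Both branches are infeasible, so the system has no integer solution.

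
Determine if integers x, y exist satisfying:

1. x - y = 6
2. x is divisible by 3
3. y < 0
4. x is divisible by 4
Yes

Take x = 0, y = -6. Substituting into each constraint:
  (1) 0 + 6 = 6 ✓
  (2) 0 = 3 × 0, remainder 0 ✓
  (3) -6 < 0 ✓
  (4) 0 = 4 × 0, remainder 0 ✓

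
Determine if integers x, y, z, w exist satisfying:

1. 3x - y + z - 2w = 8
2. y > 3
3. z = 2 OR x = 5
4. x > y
Yes

Take x = 5, y = 4, z = 1, w = 2. Substituting into each constraint:
  (1) 3(5) + (-4) + 1 - 2(2) = 8 ✓
  (2) 4 > 3 ✓
  (3) x = 5, target 5 ✓ (second branch holds)
  (4) 5 > 4 ✓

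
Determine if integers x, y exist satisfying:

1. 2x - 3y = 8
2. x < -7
Yes

Take x = -8, y = -8. Substituting into each constraint:
  (1) 2(-8) - 3(-8) = 8 ✓
  (2) -8 < -7 ✓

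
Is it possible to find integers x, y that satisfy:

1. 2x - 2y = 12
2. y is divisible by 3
Yes

Take x = 6, y = 0. Substituting into each constraint:
  (1) 2(6) - 2(0) = 12 ✓
  (2) 0 = 3 × 0, remainder 0 ✓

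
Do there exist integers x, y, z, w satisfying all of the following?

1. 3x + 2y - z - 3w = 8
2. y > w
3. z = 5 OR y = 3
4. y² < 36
Yes

Take x = 4, y = 2, z = 5, w = 1. Substituting into each constraint:
  (1) 3(4) + 2(2) + (-5) - 3(1) = 8 ✓
  (2) 2 > 1 ✓
  (3) z = 5, target 5 ✓ (first branch holds)
  (4) y² = (2)² = 4, and 4 < 36 ✓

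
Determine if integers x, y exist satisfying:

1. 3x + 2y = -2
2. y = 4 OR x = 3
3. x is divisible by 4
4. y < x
No

A contradictory subset is {3x + 2y = -2, y = 4 OR x = 3, y < x}. No integer assignment can satisfy these jointly:

  - 3x + 2y = -2: is a linear equation tying the variables together
  - y = 4 OR x = 3: forces a choice: either y = 4 or x = 3
  - y < x: bounds one variable relative to another variable

Split on the disjunction (y = 4 OR x = 3):
  • If y = 4: with y = 4, every remaining term of the linear equation is divisible by 3, so the left side is ≡ 0 (mod 3); but the right side -10 ≡ 2 (mod 3). No integers can satisfy it.
  • If x = 3: with x = 3, every remaining term of the linear equation is divisible by 2, so the left side is ≡ 0 (mod 2); but the right side -11 ≡ 1 (mod 2). No integers can satisfy it.
Both branches are infeasible, so the system has no integer solution.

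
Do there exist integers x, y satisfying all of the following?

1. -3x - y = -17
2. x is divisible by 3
Yes

Take x = 0, y = 17. Substituting into each constraint:
  (1) -3(0) + (-17) = -17 ✓
  (2) 0 = 3 × 0, remainder 0 ✓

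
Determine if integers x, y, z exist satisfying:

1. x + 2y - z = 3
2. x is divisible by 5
Yes

Take x = 0, y = 2, z = 1. Substituting into each constraint:
  (1) 0 + 2(2) + (-1) = 3 ✓
  (2) 0 = 5 × 0, remainder 0 ✓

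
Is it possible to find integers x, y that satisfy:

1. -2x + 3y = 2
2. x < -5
Yes

Take x = -7, y = -4. Substituting into each constraint:
  (1) -2(-7) + 3(-4) = 2 ✓
  (2) -7 < -5 ✓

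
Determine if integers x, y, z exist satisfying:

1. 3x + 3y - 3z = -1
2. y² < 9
No

Even the single constraint (3x + 3y - 3z = -1) is infeasible over the integers.

  - 3x + 3y - 3z = -1: every term on the left is divisible by 3, so the LHS ≡ 0 (mod 3), but the RHS -1 is not — no integer solution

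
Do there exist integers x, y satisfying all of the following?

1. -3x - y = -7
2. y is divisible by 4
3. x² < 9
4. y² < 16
No

The full constraint system is jointly infeasible over the integers. Each constraint and what it forces:

  - -3x - y = -7: is a linear equation tying the variables together
  - y is divisible by 4: restricts y to multiples of 4
  - x² < 9: restricts x to |x| ≤ 2
  - y² < 16: restricts y to |y| ≤ 3

The quadratic bounds confine the variables to a finite set (x ∈ {-2, …, 2}, y ∈ {-3, …, 3}); checking each of the 35 combinations against the remaining constraints yields no solution.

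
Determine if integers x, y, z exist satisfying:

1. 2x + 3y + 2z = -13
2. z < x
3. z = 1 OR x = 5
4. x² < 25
Yes

Take x = 3, y = -7, z = 1. Substituting into each constraint:
  (1) 2(3) + 3(-7) + 2(1) = -13 ✓
  (2) 1 < 3 ✓
  (3) z = 1, target 1 ✓ (first branch holds)
  (4) x² = (3)² = 9, and 9 < 25 ✓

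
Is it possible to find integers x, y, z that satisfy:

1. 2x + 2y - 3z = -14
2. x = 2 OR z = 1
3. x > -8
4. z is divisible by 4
Yes

Take x = 2, y = -9, z = 0. Substituting into each constraint:
  (1) 2(2) + 2(-9) - 3(0) = -14 ✓
  (2) x = 2, target 2 ✓ (first branch holds)
  (3) 2 > -8 ✓
  (4) 0 = 4 × 0, remainder 0 ✓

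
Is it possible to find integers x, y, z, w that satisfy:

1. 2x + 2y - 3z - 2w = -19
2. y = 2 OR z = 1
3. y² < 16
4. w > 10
Yes

Take x = 2, y = 1, z = 1, w = 11. Substituting into each constraint:
  (1) 2(2) + 2(1) - 3(1) - 2(11) = -19 ✓
  (2) z = 1, target 1 ✓ (second branch holds)
  (3) y² = (1)² = 1, and 1 < 16 ✓
  (4) 11 > 10 ✓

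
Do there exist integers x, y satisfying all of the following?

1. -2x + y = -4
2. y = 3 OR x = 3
Yes

Take x = 3, y = 2. Substituting into each constraint:
  (1) -2(3) + 2 = -4 ✓
  (2) x = 3, target 3 ✓ (second branch holds)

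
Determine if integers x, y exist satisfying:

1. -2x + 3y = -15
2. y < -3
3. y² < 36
Yes

Take x = 0, y = -5. Substituting into each constraint:
  (1) -2(0) + 3(-5) = -15 ✓
  (2) -5 < -3 ✓
  (3) y² = (-5)² = 25, and 25 < 36 ✓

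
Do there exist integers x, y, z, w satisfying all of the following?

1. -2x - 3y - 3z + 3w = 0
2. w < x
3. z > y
Yes

Take x = 0, y = -1, z = 0, w = -1. Substituting into each constraint:
  (1) -2(0) - 3(-1) - 3(0) + 3(-1) = 0 ✓
  (2) -1 < 0 ✓
  (3) 0 > -1 ✓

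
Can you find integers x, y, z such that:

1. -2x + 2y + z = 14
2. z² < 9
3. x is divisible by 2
Yes

Take x = 0, y = 6, z = 2. Substituting into each constraint:
  (1) -2(0) + 2(6) + 2 = 14 ✓
  (2) z² = (2)² = 4, and 4 < 9 ✓
  (3) 0 = 2 × 0, remainder 0 ✓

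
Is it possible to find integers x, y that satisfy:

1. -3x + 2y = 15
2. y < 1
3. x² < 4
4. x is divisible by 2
No

A contradictory subset is {-3x + 2y = 15, x is divisible by 2}. No integer assignment can satisfy these jointly:

  - -3x + 2y = 15: is a linear equation tying the variables together
  - x is divisible by 2: restricts x to multiples of 2

Modular obstruction: writing x = 2x', every remaining term of the linear equation is divisible by 2, so the left side is ≡ 0 (mod 2); but the right side 15 ≡ 1 (mod 2). No integers can satisfy it.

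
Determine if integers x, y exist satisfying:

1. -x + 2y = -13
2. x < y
Yes

Take x = -15, y = -14. Substituting into each constraint:
  (1) 15 + 2(-14) = -13 ✓
  (2) -15 < -14 ✓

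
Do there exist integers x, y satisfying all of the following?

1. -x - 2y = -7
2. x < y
Yes

Take x = 1, y = 3. Substituting into each constraint:
  (1) (-1) - 2(3) = -7 ✓
  (2) 1 < 3 ✓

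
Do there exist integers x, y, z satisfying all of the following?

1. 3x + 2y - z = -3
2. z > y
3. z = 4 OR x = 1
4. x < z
Yes

Take x = 1, y = -2, z = 2. Substituting into each constraint:
  (1) 3(1) + 2(-2) + (-2) = -3 ✓
  (2) 2 > -2 ✓
  (3) x = 1, target 1 ✓ (second branch holds)
  (4) 1 < 2 ✓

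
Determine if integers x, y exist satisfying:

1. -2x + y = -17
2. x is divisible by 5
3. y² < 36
Yes

Take x = 10, y = 3. Substituting into each constraint:
  (1) -2(10) + 3 = -17 ✓
  (2) 10 = 5 × 2, remainder 0 ✓
  (3) y² = (3)² = 9, and 9 < 36 ✓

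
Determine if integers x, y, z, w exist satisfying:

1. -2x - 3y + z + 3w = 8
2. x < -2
Yes

Take x = -3, y = 0, z = 2, w = 0. Substituting into each constraint:
  (1) -2(-3) - 3(0) + 2 + 3(0) = 8 ✓
  (2) -3 < -2 ✓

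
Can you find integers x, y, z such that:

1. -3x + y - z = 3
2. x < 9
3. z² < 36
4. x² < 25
Yes

Take x = 0, y = 0, z = -3. Substituting into each constraint:
  (1) -3(0) + 0 + 3 = 3 ✓
  (2) 0 < 9 ✓
  (3) z² = (-3)² = 9, and 9 < 36 ✓
  (4) x² = (0)² = 0, and 0 < 25 ✓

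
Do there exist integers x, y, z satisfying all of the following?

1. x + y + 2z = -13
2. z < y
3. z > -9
Yes

Take x = -14, y = 1, z = 0. Substituting into each constraint:
  (1) (-14) + 1 + 2(0) = -13 ✓
  (2) 0 < 1 ✓
  (3) 0 > -9 ✓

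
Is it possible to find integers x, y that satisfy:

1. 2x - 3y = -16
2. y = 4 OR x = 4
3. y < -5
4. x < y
No

A contradictory subset is {2x - 3y = -16, y = 4 OR x = 4, y < -5}. No integer assignment can satisfy these jointly:

  - 2x - 3y = -16: is a linear equation tying the variables together
  - y = 4 OR x = 4: forces a choice: either y = 4 or x = 4
  - y < -5: bounds one variable relative to a constant

Split on the disjunction (y = 4 OR x = 4):
  • If y = 4: this contradicts the bound y ≤ -6.
  • If x = 4: the equation forces y = 8, which contradicts the bound y ≤ -6.
Both branches are infeasible, so the system has no integer solution.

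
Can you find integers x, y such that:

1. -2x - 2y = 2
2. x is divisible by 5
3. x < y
Yes

Take x = -5, y = 4. Substituting into each constraint:
  (1) -2(-5) - 2(4) = 2 ✓
  (2) -5 = 5 × -1, remainder 0 ✓
  (3) -5 < 4 ✓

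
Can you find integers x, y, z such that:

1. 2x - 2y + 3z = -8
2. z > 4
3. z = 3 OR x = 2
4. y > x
Yes

Take x = 2, y = 15, z = 6. Substituting into each constraint:
  (1) 2(2) - 2(15) + 3(6) = -8 ✓
  (2) 6 > 4 ✓
  (3) x = 2, target 2 ✓ (second branch holds)
  (4) 15 > 2 ✓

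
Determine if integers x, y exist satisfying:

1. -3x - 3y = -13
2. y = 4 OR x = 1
No

Even the single constraint (-3x - 3y = -13) is infeasible over the integers.

  - -3x - 3y = -13: every term on the left is divisible by 3, so the LHS ≡ 0 (mod 3), but the RHS -13 is not — no integer solution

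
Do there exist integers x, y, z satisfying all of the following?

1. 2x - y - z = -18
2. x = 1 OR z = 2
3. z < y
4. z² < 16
Yes

Take x = -6, y = 4, z = 2. Substituting into each constraint:
  (1) 2(-6) + (-4) + (-2) = -18 ✓
  (2) z = 2, target 2 ✓ (second branch holds)
  (3) 2 < 4 ✓
  (4) z² = (2)² = 4, and 4 < 16 ✓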